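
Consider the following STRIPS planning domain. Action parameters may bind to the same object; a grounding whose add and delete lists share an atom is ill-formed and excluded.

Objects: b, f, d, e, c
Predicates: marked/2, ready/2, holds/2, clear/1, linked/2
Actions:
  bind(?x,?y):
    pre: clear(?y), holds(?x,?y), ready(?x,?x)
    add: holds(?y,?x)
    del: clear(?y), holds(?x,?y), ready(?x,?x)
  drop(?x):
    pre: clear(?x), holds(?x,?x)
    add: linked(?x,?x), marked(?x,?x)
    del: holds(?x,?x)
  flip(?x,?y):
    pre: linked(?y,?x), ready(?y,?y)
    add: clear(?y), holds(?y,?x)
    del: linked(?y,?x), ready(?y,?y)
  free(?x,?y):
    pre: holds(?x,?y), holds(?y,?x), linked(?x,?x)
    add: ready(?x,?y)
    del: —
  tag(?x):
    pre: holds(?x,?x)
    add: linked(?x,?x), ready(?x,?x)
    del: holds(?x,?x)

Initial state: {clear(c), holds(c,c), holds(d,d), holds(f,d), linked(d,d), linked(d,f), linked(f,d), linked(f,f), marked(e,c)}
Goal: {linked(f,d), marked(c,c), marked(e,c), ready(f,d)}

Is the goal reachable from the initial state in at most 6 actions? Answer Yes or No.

1. drop(c)  →  {clear(c), holds(d,d), holds(f,d), linked(c,c), linked(d,d), linked(d,f), linked(f,d), linked(f,f), marked(c,c), marked(e,c)}
2. free(d,d)  →  {clear(c), holds(d,d), holds(f,d), linked(c,c), linked(d,d), linked(d,f), linked(f,d), linked(f,f), marked(c,c), marked(e,c), ready(d,d)}
3. flip(f,d)  →  {clear(c), clear(d), holds(d,d), holds(d,f), holds(f,d), linked(c,c), linked(d,d), linked(f,d), linked(f,f), marked(c,c), marked(e,c)}
4. free(f,d)  →  {clear(c), clear(d), holds(d,d), holds(d,f), holds(f,d), linked(c,c), linked(d,d), linked(f,d), linked(f,f), marked(c,c), marked(e,c), ready(f,d)}
optimal plan length = 4; 4 ≤ 6

Yes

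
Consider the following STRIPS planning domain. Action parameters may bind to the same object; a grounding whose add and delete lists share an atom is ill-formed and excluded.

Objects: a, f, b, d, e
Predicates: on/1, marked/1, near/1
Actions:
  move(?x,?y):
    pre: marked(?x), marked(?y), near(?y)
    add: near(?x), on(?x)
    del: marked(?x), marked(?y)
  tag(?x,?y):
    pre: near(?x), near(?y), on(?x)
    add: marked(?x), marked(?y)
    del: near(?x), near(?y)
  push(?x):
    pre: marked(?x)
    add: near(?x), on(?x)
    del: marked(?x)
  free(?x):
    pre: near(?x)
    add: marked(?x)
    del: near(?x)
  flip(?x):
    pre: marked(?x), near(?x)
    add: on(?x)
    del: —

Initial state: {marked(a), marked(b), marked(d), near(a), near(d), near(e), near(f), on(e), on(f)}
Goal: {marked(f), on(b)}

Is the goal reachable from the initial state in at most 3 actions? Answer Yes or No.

Yes

1. move(b,a)  →  {marked(d), near(a), near(b), near(d), near(e), near(f), on(b), on(e), on(f)}
2. tag(f,a)  →  {marked(a), marked(d), marked(f), near(b), near(d), near(e), on(b), on(e), on(f)}
optimal plan length = 2; 2 ≤ 3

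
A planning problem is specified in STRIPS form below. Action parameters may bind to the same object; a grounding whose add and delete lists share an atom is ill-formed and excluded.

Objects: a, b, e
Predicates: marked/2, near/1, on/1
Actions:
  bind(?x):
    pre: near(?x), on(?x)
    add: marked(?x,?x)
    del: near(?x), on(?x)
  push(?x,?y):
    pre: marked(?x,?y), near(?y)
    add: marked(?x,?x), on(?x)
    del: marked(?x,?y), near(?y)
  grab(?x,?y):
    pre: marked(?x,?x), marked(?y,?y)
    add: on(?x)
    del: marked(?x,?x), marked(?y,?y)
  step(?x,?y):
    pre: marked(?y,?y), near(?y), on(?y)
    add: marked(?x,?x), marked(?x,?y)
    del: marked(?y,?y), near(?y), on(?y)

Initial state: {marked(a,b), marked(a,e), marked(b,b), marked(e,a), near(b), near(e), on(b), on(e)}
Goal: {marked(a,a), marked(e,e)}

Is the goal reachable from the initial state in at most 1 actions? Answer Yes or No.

1. bind(e)  →  {marked(a,b), marked(a,e), marked(b,b), marked(e,a), marked(e,e), near(b), on(b)}
2. push(a,b)  →  {marked(a,a), marked(a,e), marked(b,b), marked(e,a), marked(e,e), on(a), on(b)}
optimal plan length = 2; 2 > 1

No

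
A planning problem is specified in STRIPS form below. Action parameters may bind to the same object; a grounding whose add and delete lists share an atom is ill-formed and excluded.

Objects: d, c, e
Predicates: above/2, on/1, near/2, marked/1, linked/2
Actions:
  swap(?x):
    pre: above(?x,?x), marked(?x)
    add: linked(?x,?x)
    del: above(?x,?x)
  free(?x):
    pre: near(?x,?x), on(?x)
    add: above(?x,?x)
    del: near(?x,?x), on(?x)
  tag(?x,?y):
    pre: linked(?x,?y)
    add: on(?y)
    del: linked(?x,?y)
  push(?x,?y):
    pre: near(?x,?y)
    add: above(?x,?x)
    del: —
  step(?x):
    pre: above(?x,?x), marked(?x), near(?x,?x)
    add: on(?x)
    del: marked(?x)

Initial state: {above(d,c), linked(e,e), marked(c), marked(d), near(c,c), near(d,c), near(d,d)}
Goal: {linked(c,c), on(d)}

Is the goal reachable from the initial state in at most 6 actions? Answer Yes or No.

1. push(d,d)  →  {above(d,c), above(d,d), linked(e,e), marked(c), marked(d), near(c,c), near(d,c), near(d,d)}
2. push(c,c)  →  {above(c,c), above(d,c), above(d,d), linked(e,e), marked(c), marked(d), near(c,c), near(d,c), near(d,d)}
3. swap(c)  →  {above(d,c), above(d,d), linked(c,c), linked(e,e), marked(c), marked(d), near(c,c), near(d,c), near(d,d)}
4. step(d)  →  {above(d,c), above(d,d), linked(c,c), linked(e,e), marked(c), near(c,c), near(d,c), near(d,d), on(d)}
optimal plan length = 4; 4 ≤ 6

Yes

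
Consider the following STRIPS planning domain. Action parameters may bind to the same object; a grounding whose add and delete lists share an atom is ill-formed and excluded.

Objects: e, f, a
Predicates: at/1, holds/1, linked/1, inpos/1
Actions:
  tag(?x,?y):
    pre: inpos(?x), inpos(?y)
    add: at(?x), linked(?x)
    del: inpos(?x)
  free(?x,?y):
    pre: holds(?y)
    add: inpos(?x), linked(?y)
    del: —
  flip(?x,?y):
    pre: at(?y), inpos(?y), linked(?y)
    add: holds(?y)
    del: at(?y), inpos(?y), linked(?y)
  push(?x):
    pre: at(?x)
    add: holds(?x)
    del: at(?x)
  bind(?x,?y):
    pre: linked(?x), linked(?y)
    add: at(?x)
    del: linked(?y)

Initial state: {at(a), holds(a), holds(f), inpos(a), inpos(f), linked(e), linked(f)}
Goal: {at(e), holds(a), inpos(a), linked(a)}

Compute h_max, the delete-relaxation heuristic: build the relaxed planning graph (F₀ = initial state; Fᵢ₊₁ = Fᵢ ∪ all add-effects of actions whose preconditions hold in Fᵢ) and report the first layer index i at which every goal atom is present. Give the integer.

1

F0 = init (7 atoms)
F1 = F0 ∪ {at(e), at(f), inpos(e), linked(a)}  (11 atoms)
goal ⊆ F1  ⇒  h_max = 1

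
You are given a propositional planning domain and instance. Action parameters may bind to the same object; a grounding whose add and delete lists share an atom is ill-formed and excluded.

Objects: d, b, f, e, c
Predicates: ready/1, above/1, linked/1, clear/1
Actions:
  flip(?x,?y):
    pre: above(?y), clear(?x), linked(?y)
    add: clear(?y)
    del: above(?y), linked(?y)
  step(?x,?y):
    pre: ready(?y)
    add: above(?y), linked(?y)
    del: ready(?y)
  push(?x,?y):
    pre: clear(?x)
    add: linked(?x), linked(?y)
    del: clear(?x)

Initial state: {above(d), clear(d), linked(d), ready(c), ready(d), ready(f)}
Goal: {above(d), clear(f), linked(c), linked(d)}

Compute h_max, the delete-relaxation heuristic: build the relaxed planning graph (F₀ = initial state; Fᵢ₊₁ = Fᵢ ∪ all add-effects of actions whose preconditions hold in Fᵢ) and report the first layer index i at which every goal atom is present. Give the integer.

2

F0 = init (6 atoms)
F1 = F0 ∪ {above(c), above(f), linked(b), linked(c), linked(e), linked(f)}  (12 atoms)
F2 = F1 ∪ {clear(c), clear(f)}  (14 atoms)
goal ⊆ F2  ⇒  h_max = 2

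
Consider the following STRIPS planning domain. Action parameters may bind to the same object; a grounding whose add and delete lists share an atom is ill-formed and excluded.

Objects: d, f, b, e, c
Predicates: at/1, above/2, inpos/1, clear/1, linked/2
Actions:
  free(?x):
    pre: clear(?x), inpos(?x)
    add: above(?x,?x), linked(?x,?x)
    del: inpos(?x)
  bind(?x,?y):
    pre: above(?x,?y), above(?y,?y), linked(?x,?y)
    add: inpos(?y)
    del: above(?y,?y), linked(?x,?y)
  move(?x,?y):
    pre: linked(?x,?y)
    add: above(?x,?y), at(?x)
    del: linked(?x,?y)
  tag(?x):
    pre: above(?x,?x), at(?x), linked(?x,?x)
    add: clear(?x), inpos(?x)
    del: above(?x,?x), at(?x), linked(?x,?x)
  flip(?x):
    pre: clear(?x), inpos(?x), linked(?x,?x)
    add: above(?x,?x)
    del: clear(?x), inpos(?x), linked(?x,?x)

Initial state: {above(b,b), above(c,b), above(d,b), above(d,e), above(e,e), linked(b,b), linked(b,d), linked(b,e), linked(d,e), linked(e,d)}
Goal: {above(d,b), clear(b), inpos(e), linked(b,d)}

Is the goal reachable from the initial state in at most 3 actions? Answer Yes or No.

1. bind(d,e)  →  {above(b,b), above(c,b), above(d,b), above(d,e), inpos(e), linked(b,b), linked(b,d), linked(b,e), linked(e,d)}
2. move(b,e)  →  {above(b,b), above(b,e), above(c,b), above(d,b), above(d,e), at(b), inpos(e), linked(b,b), linked(b,d), linked(e,d)}
3. tag(b)  →  {above(b,e), above(c,b), above(d,b), above(d,e), clear(b), inpos(b), inpos(e), linked(b,d), linked(e,d)}
optimal plan length = 3; 3 ≤ 3

Yes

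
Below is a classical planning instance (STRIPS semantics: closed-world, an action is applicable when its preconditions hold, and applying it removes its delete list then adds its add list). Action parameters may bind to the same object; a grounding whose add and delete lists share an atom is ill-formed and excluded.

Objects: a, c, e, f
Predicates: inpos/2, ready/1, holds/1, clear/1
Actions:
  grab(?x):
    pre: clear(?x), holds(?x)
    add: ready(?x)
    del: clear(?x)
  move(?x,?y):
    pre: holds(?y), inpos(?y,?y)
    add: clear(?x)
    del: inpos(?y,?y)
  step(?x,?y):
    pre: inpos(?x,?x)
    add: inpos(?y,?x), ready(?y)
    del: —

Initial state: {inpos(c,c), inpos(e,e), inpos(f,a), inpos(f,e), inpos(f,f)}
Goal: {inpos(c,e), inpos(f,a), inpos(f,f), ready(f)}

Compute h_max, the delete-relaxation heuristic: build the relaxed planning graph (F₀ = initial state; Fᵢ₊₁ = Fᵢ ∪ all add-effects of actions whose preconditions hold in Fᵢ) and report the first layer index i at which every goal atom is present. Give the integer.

F0 = init (5 atoms)
F1 = F0 ∪ {inpos(a,c), inpos(a,e), inpos(a,f), inpos(c,e), inpos(c,f), inpos(e,c), inpos(e,f), inpos(f,c), ready(a), ready(c), ready(e), ready(f)}  (17 atoms)
goal ⊆ F1  ⇒  h_max = 1

1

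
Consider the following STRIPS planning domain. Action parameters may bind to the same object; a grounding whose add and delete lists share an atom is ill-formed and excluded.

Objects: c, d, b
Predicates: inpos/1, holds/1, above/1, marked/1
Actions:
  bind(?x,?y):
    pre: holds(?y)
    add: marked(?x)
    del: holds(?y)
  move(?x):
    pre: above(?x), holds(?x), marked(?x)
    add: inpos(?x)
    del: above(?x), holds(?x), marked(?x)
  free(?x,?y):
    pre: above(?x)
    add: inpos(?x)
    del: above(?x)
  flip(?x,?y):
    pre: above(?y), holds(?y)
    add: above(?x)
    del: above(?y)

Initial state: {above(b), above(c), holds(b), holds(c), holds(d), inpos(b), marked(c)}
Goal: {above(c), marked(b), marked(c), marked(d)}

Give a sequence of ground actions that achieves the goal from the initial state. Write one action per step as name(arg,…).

bind(d,c); bind(b,d)

1. bind(d,c)  →  {above(b), above(c), holds(b), holds(d), inpos(b), marked(c), marked(d)}
2. bind(b,d)  →  {above(b), above(c), holds(b), inpos(b), marked(b), marked(c), marked(d)}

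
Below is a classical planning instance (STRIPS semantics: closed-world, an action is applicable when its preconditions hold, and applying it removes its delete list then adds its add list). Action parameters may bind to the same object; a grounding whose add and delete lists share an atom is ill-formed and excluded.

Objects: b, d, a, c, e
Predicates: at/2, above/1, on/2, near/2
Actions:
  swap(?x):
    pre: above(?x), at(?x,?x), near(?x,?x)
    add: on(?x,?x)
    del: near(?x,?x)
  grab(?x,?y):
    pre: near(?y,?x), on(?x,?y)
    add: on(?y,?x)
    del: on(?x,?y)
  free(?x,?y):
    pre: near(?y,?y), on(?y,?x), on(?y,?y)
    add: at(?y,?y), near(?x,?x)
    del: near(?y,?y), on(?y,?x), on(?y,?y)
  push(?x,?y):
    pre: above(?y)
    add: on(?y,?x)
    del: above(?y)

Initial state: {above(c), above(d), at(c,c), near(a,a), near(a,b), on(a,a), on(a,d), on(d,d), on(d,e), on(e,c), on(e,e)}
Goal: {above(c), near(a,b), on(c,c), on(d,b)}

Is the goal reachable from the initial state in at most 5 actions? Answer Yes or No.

Yes

1. free(d,a)  →  {above(c), above(d), at(a,a), at(c,c), near(a,b), near(d,d), on(d,d), on(d,e), on(e,c), on(e,e)}
2. free(e,d)  →  {above(c), above(d), at(a,a), at(c,c), at(d,d), near(a,b), near(e,e), on(e,c), on(e,e)}
3. free(c,e)  →  {above(c), above(d), at(a,a), at(c,c), at(d,d), at(e,e), near(a,b), near(c,c)}
4. swap(c)  →  {above(c), above(d), at(a,a), at(c,c), at(d,d), at(e,e), near(a,b), on(c,c)}
5. push(b,d)  →  {above(c), at(a,a), at(c,c), at(d,d), at(e,e), near(a,b), on(c,c), on(d,b)}
optimal plan length = 5; 5 ≤ 5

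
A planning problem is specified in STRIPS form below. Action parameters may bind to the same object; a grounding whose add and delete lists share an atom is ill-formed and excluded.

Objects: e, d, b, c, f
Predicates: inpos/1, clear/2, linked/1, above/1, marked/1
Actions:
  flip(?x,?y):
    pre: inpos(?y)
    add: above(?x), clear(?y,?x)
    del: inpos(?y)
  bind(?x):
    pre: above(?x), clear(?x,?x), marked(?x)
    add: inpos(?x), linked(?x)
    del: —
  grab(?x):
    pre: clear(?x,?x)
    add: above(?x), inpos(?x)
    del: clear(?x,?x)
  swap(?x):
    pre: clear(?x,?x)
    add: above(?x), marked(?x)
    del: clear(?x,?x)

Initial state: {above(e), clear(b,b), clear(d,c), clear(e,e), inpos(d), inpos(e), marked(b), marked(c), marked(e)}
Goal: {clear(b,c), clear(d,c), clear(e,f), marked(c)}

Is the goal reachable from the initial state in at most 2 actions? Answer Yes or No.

No

1. flip(f,e)  →  {above(e), above(f), clear(b,b), clear(d,c), clear(e,e), clear(e,f), inpos(d), marked(b), marked(c), marked(e)}
2. grab(b)  →  {above(b), above(e), above(f), clear(d,c), clear(e,e), clear(e,f), inpos(b), inpos(d), marked(b), marked(c), marked(e)}
3. flip(c,b)  →  {above(b), above(c), above(e), above(f), clear(b,c), clear(d,c), clear(e,e), clear(e,f), inpos(d), marked(b), marked(c), marked(e)}
optimal plan length = 3; 3 > 2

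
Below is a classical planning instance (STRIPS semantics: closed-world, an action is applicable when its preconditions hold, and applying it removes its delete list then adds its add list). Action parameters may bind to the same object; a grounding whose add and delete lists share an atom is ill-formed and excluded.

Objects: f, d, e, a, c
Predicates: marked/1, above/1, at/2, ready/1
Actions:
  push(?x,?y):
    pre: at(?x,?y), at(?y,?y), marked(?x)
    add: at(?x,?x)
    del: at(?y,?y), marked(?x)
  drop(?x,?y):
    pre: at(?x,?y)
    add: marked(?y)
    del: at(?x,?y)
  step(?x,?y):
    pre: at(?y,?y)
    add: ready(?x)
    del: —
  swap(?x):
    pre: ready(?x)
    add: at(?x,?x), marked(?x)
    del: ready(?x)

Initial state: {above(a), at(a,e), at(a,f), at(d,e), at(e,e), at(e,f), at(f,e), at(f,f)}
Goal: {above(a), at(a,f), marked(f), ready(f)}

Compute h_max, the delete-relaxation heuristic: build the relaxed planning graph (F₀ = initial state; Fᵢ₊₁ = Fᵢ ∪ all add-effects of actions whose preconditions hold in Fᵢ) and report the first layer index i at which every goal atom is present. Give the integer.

1

F0 = init (8 atoms)
F1 = F0 ∪ {marked(e), marked(f), ready(a), ready(c), ready(d), ready(e), ready(f)}  (15 atoms)
goal ⊆ F1  ⇒  h_max = 1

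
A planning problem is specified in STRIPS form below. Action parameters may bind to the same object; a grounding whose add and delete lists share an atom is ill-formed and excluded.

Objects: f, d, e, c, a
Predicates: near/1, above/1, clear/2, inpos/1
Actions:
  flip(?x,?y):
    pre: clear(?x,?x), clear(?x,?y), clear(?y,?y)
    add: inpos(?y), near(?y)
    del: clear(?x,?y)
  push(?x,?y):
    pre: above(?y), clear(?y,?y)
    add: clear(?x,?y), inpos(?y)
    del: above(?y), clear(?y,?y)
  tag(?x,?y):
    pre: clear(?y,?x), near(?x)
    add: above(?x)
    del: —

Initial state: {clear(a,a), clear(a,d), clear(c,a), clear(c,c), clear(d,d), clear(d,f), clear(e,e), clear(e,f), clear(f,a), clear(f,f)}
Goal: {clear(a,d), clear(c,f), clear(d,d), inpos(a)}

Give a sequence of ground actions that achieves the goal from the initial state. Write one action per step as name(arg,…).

flip(f,a); flip(d,f); tag(f,f); push(c,f)

1. flip(f,a)  →  {clear(a,a), clear(a,d), clear(c,a), clear(c,c), clear(d,d), clear(d,f), clear(e,e), clear(e,f), clear(f,f), inpos(a), near(a)}
2. flip(d,f)  →  {clear(a,a), clear(a,d), clear(c,a), clear(c,c), clear(d,d), clear(e,e), clear(e,f), clear(f,f), inpos(a), inpos(f), near(a), near(f)}
3. tag(f,f)  →  {above(f), clear(a,a), clear(a,d), clear(c,a), clear(c,c), clear(d,d), clear(e,e), clear(e,f), clear(f,f), inpos(a), inpos(f), near(a), near(f)}
4. push(c,f)  →  {clear(a,a), clear(a,d), clear(c,a), clear(c,c), clear(c,f), clear(d,d), clear(e,e), clear(e,f), inpos(a), inpos(f), near(a), near(f)}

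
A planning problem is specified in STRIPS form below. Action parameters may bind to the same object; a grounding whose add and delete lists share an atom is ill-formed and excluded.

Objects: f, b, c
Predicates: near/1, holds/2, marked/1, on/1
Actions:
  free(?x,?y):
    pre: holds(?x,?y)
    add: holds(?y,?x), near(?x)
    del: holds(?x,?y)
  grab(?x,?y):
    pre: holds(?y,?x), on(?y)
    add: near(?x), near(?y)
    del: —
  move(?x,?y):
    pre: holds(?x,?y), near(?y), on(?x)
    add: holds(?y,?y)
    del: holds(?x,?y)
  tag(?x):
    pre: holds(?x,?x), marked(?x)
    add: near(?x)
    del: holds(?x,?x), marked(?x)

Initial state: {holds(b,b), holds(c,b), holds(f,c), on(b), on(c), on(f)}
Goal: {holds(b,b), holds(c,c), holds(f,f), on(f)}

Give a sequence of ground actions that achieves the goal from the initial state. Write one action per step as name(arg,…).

free(f,c); free(c,b); move(b,c); move(c,f)

1. free(f,c)  →  {holds(b,b), holds(c,b), holds(c,f), near(f), on(b), on(c), on(f)}
2. free(c,b)  →  {holds(b,b), holds(b,c), holds(c,f), near(c), near(f), on(b), on(c), on(f)}
3. move(b,c)  →  {holds(b,b), holds(c,c), holds(c,f), near(c), near(f), on(b), on(c), on(f)}
4. move(c,f)  →  {holds(b,b), holds(c,c), holds(f,f), near(c), near(f), on(b), on(c), on(f)}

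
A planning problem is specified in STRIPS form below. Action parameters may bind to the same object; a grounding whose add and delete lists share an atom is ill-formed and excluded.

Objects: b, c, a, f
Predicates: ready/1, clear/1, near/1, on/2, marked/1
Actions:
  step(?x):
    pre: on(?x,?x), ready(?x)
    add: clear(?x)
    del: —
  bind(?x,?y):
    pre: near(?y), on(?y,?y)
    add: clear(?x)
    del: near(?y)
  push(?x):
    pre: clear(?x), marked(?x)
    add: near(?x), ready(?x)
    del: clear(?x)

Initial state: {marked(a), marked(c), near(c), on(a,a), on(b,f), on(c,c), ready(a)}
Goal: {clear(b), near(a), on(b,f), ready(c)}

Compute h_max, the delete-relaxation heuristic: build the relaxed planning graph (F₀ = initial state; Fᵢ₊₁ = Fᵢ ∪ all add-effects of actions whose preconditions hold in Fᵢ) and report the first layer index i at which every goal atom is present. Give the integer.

F0 = init (7 atoms)
F1 = F0 ∪ {clear(a), clear(b), clear(c), clear(f)}  (11 atoms)
F2 = F1 ∪ {near(a), ready(c)}  (13 atoms)
goal ⊆ F2  ⇒  h_max = 2

2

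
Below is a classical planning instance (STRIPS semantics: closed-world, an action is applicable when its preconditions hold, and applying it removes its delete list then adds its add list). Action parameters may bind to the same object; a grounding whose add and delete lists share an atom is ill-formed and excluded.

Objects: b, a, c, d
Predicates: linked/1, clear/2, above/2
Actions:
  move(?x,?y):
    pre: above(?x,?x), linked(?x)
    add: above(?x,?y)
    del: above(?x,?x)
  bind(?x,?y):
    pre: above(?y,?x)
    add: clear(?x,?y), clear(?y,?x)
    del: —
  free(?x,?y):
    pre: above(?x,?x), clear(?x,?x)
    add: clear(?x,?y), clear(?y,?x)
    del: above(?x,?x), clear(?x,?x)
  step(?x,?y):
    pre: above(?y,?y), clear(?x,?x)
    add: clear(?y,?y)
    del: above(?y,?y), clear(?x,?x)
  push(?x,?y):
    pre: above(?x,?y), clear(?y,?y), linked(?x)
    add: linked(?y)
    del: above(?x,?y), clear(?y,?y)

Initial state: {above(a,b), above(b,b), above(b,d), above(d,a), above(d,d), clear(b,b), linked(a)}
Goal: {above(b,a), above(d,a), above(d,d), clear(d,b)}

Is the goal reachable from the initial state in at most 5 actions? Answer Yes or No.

1. bind(d,b)  →  {above(a,b), above(b,b), above(b,d), above(d,a), above(d,d), clear(b,b), clear(b,d), clear(d,b), linked(a)}
2. push(a,b)  →  {above(b,b), above(b,d), above(d,a), above(d,d), clear(b,d), clear(d,b), linked(a), linked(b)}
3. move(b,a)  →  {above(b,a), above(b,d), above(d,a), above(d,d), clear(b,d), clear(d,b), linked(a), linked(b)}
optimal plan length = 3; 3 ≤ 5

Yes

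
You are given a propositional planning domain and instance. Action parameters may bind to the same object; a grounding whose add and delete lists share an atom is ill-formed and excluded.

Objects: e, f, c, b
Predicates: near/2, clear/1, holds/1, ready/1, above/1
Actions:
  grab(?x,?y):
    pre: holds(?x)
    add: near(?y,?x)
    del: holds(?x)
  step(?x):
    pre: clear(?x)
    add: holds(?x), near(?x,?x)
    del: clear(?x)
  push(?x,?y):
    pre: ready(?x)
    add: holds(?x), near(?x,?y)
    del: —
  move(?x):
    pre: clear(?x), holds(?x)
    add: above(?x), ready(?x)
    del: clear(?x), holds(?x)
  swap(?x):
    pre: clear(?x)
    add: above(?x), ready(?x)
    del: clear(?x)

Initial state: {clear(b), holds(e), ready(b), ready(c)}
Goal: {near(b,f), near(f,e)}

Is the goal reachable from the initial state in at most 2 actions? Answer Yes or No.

Yes

1. grab(e,f)  →  {clear(b), near(f,e), ready(b), ready(c)}
2. push(b,f)  →  {clear(b), holds(b), near(b,f), near(f,e), ready(b), ready(c)}
optimal plan length = 2; 2 ≤ 2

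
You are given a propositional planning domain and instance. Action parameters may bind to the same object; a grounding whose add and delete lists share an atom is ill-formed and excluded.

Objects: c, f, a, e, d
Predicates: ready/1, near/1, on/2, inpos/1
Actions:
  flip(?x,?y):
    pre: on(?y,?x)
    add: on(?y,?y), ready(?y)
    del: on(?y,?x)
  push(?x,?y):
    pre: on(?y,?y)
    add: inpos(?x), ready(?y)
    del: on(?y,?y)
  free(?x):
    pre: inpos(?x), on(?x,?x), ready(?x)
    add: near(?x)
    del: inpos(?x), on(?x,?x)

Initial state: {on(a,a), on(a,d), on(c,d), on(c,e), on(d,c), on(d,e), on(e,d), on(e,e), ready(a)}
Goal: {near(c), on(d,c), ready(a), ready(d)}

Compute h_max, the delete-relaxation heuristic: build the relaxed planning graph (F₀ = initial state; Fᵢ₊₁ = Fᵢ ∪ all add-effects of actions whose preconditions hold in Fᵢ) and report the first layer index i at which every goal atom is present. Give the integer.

F0 = init (9 atoms)
F1 = F0 ∪ {inpos(a), inpos(c), inpos(d), inpos(e), inpos(f), on(c,c), on(d,d), ready(c), ready(d), ready(e)}  (19 atoms)
F2 = F1 ∪ {near(a), near(c), near(d), near(e)}  (23 atoms)
goal ⊆ F2  ⇒  h_max = 2

2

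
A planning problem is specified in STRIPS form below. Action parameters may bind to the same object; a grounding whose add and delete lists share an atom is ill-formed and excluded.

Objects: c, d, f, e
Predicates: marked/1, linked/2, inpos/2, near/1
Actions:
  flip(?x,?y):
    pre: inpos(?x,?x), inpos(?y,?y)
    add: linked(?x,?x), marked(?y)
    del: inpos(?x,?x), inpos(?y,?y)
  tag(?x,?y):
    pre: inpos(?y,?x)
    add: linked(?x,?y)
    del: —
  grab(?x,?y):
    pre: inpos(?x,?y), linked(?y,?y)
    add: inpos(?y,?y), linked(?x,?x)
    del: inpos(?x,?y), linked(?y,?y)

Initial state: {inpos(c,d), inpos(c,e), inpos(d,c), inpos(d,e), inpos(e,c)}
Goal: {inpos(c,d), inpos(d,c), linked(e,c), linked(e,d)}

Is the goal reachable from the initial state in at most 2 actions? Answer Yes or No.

Yes

1. tag(e,c)  →  {inpos(c,d), inpos(c,e), inpos(d,c), inpos(d,e), inpos(e,c), linked(e,c)}
2. tag(e,d)  →  {inpos(c,d), inpos(c,e), inpos(d,c), inpos(d,e), inpos(e,c), linked(e,c), linked(e,d)}
optimal plan length = 2; 2 ≤ 2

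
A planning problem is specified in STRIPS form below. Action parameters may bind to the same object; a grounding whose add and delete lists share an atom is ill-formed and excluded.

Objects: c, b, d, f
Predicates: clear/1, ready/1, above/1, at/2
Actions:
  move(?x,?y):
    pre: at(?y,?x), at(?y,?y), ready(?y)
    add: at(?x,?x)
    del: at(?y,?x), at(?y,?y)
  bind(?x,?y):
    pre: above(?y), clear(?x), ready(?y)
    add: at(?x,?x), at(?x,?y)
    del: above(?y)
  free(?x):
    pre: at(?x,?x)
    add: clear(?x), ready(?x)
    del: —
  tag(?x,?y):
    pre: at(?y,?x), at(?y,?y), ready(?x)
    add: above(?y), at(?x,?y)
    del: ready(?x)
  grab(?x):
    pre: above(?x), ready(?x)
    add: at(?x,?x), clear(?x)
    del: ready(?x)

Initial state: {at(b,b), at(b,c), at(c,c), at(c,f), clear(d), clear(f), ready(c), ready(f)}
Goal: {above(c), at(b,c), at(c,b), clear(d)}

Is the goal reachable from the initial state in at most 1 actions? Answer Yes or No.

No

1. tag(c,b)  →  {above(b), at(b,b), at(b,c), at(c,b), at(c,c), at(c,f), clear(d), clear(f), ready(f)}
2. tag(f,c)  →  {above(b), above(c), at(b,b), at(b,c), at(c,b), at(c,c), at(c,f), at(f,c), clear(d), clear(f)}
optimal plan length = 2; 2 > 1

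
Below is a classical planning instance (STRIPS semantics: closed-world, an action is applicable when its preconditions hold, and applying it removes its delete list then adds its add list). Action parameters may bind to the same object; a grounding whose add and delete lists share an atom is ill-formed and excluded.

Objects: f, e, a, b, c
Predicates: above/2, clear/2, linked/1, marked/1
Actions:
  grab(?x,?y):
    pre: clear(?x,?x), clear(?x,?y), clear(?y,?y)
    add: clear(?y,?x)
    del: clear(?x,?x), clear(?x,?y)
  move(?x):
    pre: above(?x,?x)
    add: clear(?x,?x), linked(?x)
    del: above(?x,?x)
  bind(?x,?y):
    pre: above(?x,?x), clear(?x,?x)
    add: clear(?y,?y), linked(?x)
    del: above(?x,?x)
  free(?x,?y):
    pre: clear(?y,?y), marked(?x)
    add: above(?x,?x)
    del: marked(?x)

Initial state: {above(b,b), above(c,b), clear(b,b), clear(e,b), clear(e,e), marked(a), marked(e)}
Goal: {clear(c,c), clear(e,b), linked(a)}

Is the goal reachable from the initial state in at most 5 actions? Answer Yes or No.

1. bind(b,a)  →  {above(c,b), clear(a,a), clear(b,b), clear(e,b), clear(e,e), linked(b), marked(a), marked(e)}
2. free(a,e)  →  {above(a,a), above(c,b), clear(a,a), clear(b,b), clear(e,b), clear(e,e), linked(b), marked(e)}
3. bind(a,c)  →  {above(c,b), clear(a,a), clear(b,b), clear(c,c), clear(e,b), clear(e,e), linked(a), linked(b), marked(e)}
optimal plan length = 3; 3 ≤ 5

Yes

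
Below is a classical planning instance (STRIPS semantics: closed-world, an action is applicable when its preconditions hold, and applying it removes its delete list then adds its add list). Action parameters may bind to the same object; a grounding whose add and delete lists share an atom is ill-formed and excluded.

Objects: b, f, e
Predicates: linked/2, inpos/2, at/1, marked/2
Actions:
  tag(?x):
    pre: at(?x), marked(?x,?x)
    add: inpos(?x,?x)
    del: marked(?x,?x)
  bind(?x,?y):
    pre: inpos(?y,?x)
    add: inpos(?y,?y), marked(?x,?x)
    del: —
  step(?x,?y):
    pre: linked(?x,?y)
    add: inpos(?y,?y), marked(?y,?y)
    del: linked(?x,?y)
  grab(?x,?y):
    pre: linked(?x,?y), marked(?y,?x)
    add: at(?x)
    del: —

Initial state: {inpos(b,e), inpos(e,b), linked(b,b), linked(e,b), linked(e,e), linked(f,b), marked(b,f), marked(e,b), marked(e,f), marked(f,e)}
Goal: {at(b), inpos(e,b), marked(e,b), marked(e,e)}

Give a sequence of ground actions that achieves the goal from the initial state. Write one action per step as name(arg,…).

bind(b,e); bind(e,b); grab(b,b)

1. bind(b,e)  →  {inpos(b,e), inpos(e,b), inpos(e,e), linked(b,b), linked(e,b), linked(e,e), linked(f,b), marked(b,b), marked(b,f), marked(e,b), marked(e,f), marked(f,e)}
2. bind(e,b)  →  {inpos(b,b), inpos(b,e), inpos(e,b), inpos(e,e), linked(b,b), linked(e,b), linked(e,e), linked(f,b), marked(b,b), marked(b,f), marked(e,b), marked(e,e), marked(e,f), marked(f,e)}
3. grab(b,b)  →  {at(b), inpos(b,b), inpos(b,e), inpos(e,b), inpos(e,e), linked(b,b), linked(e,b), linked(e,e), linked(f,b), marked(b,b), marked(b,f), marked(e,b), marked(e,e), marked(e,f), marked(f,e)}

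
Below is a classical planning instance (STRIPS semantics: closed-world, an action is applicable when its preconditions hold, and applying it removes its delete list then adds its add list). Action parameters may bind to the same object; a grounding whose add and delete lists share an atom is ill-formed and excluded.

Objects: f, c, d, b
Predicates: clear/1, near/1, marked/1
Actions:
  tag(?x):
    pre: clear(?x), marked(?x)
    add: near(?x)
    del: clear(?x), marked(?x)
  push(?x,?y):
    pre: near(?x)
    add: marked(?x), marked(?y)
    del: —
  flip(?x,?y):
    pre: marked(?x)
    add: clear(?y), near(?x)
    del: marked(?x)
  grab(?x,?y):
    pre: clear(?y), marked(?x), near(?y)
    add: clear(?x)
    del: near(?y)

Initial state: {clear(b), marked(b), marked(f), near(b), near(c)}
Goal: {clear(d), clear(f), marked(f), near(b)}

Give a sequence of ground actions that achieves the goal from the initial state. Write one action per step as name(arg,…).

1. grab(f,b)  →  {clear(b), clear(f), marked(b), marked(f), near(c)}
2. flip(b,d)  →  {clear(b), clear(d), clear(f), marked(f), near(b), near(c)}

grab(f,b); flip(b,d)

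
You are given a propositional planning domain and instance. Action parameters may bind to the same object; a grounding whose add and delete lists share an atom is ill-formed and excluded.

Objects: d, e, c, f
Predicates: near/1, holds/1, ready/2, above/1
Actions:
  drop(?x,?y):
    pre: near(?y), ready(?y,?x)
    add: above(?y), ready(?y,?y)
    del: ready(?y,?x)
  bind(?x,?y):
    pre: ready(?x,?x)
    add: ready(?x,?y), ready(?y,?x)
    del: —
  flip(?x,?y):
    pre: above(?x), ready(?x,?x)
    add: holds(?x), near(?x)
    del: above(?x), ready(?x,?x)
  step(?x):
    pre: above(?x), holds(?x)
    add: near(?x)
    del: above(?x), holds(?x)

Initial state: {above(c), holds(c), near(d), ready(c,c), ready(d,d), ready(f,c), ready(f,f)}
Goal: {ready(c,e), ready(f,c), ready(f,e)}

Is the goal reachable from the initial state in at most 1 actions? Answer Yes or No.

1. bind(c,e)  →  {above(c), holds(c), near(d), ready(c,c), ready(c,e), ready(d,d), ready(e,c), ready(f,c), ready(f,f)}
2. bind(f,e)  →  {above(c), holds(c), near(d), ready(c,c), ready(c,e), ready(d,d), ready(e,c), ready(e,f), ready(f,c), ready(f,e), ready(f,f)}
optimal plan length = 2; 2 > 1

No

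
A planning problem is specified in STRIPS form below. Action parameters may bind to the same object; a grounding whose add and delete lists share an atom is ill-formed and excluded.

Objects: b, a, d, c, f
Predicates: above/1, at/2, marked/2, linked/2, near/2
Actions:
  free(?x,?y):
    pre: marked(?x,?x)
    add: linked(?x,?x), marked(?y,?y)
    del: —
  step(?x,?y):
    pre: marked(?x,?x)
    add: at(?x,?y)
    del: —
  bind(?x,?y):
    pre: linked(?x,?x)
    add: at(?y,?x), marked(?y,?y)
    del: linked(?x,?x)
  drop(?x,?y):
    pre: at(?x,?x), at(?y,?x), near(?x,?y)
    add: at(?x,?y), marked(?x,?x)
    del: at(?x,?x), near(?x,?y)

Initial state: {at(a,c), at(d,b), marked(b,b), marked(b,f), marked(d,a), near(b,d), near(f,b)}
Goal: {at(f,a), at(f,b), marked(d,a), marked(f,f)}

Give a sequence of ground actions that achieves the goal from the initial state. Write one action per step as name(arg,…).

free(b,b); bind(b,f); step(f,a)

1. free(b,b)  →  {at(a,c), at(d,b), linked(b,b), marked(b,b), marked(b,f), marked(d,a), near(b,d), near(f,b)}
2. bind(b,f)  →  {at(a,c), at(d,b), at(f,b), marked(b,b), marked(b,f), marked(d,a), marked(f,f), near(b,d), near(f,b)}
3. step(f,a)  →  {at(a,c), at(d,b), at(f,a), at(f,b), marked(b,b), marked(b,f), marked(d,a), marked(f,f), near(b,d), near(f,b)}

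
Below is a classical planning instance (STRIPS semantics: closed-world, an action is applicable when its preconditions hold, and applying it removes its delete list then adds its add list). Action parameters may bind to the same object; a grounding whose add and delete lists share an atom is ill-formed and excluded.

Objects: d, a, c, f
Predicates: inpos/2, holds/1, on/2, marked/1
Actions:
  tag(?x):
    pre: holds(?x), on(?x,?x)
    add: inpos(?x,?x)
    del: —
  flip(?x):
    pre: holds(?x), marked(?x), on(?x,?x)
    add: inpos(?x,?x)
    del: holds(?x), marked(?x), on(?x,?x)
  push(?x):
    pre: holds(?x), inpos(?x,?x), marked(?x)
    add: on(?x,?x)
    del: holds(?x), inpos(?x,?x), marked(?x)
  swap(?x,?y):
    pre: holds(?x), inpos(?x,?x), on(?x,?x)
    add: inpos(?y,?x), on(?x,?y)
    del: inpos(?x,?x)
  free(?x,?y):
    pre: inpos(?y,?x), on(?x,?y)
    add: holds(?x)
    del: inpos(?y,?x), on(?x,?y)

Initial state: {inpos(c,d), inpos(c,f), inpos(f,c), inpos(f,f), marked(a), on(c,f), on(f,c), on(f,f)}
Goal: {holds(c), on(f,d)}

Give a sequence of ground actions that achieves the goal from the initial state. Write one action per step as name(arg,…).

1. free(c,f)  →  {holds(c), inpos(c,d), inpos(c,f), inpos(f,f), marked(a), on(f,c), on(f,f)}
2. free(f,c)  →  {holds(c), holds(f), inpos(c,d), inpos(f,f), marked(a), on(f,f)}
3. swap(f,d)  →  {holds(c), holds(f), inpos(c,d), inpos(d,f), marked(a), on(f,d), on(f,f)}

free(c,f); free(f,c); swap(f,d)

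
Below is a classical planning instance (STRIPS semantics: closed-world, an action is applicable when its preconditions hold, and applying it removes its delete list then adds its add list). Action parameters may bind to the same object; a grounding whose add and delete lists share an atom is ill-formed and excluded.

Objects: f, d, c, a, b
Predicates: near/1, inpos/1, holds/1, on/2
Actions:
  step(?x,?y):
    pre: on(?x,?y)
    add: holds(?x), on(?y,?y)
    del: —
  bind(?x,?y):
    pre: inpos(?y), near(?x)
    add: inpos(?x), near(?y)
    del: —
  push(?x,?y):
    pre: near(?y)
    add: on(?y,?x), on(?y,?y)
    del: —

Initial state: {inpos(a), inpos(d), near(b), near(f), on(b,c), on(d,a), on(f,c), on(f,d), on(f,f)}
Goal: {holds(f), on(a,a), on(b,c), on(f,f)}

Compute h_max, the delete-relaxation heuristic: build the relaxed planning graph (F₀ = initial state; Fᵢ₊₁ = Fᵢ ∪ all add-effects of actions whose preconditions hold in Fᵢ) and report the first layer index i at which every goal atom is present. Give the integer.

1

F0 = init (9 atoms)
F1 = F0 ∪ {holds(b), holds(d), holds(f), inpos(b), inpos(f), near(a), near(d), on(a,a), on(b,a), on(b,b), on(b,d), on(b,f), on(c,c), on(d,d), on(f,a), on(f,b)}  (25 atoms)
goal ⊆ F1  ⇒  h_max = 1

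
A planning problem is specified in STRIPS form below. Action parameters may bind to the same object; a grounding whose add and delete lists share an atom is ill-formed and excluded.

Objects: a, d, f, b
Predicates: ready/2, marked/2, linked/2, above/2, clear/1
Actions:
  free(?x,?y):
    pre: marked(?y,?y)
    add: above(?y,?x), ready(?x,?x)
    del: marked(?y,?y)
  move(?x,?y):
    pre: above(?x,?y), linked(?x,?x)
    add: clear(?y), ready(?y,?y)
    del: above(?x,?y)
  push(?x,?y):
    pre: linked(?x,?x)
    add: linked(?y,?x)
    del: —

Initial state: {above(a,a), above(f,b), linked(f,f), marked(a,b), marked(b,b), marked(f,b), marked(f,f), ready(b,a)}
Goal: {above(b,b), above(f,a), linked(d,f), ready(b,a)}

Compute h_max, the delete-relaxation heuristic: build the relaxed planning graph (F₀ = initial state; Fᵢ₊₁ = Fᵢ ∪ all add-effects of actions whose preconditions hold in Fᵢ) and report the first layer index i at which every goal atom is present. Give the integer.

1

F0 = init (8 atoms)
F1 = F0 ∪ {above(b,a), above(b,b), above(b,d), above(b,f), above(f,a), above(f,d), above(f,f), clear(b), linked(a,f), linked(b,f), linked(d,f), ready(a,a), ready(b,b), ready(d,d), ready(f,f)}  (23 atoms)
goal ⊆ F1  ⇒  h_max = 1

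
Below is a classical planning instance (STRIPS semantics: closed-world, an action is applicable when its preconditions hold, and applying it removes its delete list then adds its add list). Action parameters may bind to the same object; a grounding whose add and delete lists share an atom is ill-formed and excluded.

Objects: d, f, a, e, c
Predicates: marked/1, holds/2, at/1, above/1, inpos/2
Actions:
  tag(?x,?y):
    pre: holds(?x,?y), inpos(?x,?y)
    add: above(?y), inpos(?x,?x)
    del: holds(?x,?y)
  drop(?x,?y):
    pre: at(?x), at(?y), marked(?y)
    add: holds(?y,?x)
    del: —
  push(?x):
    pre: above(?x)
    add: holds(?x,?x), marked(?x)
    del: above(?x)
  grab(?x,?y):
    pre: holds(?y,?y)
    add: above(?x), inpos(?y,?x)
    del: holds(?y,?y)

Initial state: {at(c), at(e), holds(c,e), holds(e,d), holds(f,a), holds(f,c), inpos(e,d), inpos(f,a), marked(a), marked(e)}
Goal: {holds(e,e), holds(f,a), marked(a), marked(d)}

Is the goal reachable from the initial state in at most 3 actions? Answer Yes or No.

Yes

1. tag(e,d)  →  {above(d), at(c), at(e), holds(c,e), holds(f,a), holds(f,c), inpos(e,d), inpos(e,e), inpos(f,a), marked(a), marked(e)}
2. drop(e,e)  →  {above(d), at(c), at(e), holds(c,e), holds(e,e), holds(f,a), holds(f,c), inpos(e,d), inpos(e,e), inpos(f,a), marked(a), marked(e)}
3. push(d)  →  {at(c), at(e), holds(c,e), holds(d,d), holds(e,e), holds(f,a), holds(f,c), inpos(e,d), inpos(e,e), inpos(f,a), marked(a), marked(d), marked(e)}
optimal plan length = 3; 3 ≤ 3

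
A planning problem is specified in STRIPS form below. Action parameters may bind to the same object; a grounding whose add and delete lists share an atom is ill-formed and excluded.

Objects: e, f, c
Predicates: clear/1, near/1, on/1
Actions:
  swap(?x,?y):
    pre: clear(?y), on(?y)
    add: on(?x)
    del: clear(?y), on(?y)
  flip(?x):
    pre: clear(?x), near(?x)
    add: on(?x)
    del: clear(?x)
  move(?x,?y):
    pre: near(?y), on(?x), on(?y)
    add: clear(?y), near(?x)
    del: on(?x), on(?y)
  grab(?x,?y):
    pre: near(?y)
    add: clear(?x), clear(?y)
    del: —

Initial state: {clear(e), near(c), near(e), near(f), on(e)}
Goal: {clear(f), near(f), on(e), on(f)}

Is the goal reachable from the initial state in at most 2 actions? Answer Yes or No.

1. swap(f,e)  →  {near(c), near(e), near(f), on(f)}
2. grab(e,f)  →  {clear(e), clear(f), near(c), near(e), near(f), on(f)}
3. flip(e)  →  {clear(f), near(c), near(e), near(f), on(e), on(f)}
optimal plan length = 3; 3 > 2

No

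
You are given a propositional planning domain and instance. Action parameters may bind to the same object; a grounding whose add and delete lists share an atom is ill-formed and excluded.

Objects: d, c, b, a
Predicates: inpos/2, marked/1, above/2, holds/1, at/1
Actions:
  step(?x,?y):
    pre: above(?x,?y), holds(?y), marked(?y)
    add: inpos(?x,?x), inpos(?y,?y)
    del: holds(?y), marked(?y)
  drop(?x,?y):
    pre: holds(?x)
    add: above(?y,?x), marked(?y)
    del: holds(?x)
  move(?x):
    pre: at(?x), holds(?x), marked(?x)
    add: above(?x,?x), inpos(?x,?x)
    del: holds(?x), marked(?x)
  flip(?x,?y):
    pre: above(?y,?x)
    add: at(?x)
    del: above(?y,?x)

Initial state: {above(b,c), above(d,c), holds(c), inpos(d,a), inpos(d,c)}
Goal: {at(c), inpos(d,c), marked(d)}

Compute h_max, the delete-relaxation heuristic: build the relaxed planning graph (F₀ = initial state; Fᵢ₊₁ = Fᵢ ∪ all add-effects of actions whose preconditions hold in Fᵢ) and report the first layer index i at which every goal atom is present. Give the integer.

1

F0 = init (5 atoms)
F1 = F0 ∪ {above(a,c), above(c,c), at(c), marked(a), marked(b), marked(c), marked(d)}  (12 atoms)
goal ⊆ F1  ⇒  h_max = 1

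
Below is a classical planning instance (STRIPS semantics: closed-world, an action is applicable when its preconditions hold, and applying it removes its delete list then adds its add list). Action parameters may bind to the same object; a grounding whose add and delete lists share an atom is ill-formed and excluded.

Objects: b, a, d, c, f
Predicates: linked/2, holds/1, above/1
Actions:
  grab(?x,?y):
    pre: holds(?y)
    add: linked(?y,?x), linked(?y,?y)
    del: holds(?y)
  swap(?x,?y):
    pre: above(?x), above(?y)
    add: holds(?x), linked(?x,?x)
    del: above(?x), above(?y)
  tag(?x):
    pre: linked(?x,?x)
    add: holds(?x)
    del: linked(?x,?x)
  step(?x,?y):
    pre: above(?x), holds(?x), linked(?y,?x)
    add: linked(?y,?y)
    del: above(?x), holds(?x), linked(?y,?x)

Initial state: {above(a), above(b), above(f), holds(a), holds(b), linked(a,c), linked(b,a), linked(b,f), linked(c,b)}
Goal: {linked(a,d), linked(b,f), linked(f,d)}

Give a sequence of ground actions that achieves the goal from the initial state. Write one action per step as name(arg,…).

1. grab(d,a)  →  {above(a), above(b), above(f), holds(b), linked(a,a), linked(a,c), linked(a,d), linked(b,a), linked(b,f), linked(c,b)}
2. swap(f,b)  →  {above(a), holds(b), holds(f), linked(a,a), linked(a,c), linked(a,d), linked(b,a), linked(b,f), linked(c,b), linked(f,f)}
3. grab(d,f)  →  {above(a), holds(b), linked(a,a), linked(a,c), linked(a,d), linked(b,a), linked(b,f), linked(c,b), linked(f,d), linked(f,f)}

grab(d,a); swap(f,b); grab(d,f)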